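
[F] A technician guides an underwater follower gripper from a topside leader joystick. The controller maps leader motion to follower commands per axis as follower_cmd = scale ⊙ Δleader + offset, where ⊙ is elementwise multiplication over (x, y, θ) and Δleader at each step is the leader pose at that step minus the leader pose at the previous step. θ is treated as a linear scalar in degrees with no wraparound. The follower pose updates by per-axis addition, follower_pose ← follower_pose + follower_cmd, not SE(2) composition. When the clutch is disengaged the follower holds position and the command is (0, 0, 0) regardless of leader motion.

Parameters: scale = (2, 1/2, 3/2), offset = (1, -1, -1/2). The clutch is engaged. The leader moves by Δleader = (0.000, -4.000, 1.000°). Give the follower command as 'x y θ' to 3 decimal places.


1.000 -3.000 1.000

axis x: 2·0.000 + 1 = 1.000
axis y: 1/2·-4.000 + -1 = -3.000
axis θ: 3/2·1.000 + -1/2 = 1.000


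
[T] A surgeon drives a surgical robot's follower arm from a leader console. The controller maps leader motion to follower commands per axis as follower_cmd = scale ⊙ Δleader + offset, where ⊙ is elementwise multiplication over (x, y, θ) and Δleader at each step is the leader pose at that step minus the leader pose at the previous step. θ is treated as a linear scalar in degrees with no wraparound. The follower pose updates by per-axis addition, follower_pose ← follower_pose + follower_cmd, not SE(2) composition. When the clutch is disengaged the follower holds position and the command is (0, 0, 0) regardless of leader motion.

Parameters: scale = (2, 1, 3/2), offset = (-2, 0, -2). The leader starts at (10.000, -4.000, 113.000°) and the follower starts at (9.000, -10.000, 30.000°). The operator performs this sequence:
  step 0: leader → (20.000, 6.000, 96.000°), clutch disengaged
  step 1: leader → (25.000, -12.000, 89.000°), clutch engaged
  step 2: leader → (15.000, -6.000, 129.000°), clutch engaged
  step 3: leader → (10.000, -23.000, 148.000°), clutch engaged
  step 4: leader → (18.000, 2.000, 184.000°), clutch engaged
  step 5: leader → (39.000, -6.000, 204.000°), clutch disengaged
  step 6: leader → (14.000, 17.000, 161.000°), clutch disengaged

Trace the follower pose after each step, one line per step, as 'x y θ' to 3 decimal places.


9.000 -10.000 30.000
17.000 -28.000 17.500
-5.000 -22.000 75.500
-17.000 -39.000 102.000
-3.000 -14.000 154.000
-3.000 -14.000 154.000
-3.000 -14.000 154.000

step 0: Δleader=(10.000, 10.000, -17.000°), disengaged; cmd=(0,0,0) → follower holds at (9.000, -10.000, 30.000°)
step 1: Δleader=(5.000, -18.000, -7.000°), engaged; cmd=(8.000, -18.000, -12.500°) → follower=(17.000, -28.000, 17.500°)
step 2: Δleader=(-10.000, 6.000, 40.000°), engaged; cmd=(-22.000, 6.000, 58.000°) → follower=(-5.000, -22.000, 75.500°)
step 3: Δleader=(-5.000, -17.000, 19.000°), engaged; cmd=(-12.000, -17.000, 26.500°) → follower=(-17.000, -39.000, 102.000°)
step 4: Δleader=(8.000, 25.000, 36.000°), engaged; cmd=(14.000, 25.000, 52.000°) → follower=(-3.000, -14.000, 154.000°)
step 5: Δleader=(21.000, -8.000, 20.000°), disengaged; cmd=(0,0,0) → follower holds at (-3.000, -14.000, 154.000°)
step 6: Δleader=(-25.000, 23.000, -43.000°), disengaged; cmd=(0,0,0) → follower holds at (-3.000, -14.000, 154.000°)


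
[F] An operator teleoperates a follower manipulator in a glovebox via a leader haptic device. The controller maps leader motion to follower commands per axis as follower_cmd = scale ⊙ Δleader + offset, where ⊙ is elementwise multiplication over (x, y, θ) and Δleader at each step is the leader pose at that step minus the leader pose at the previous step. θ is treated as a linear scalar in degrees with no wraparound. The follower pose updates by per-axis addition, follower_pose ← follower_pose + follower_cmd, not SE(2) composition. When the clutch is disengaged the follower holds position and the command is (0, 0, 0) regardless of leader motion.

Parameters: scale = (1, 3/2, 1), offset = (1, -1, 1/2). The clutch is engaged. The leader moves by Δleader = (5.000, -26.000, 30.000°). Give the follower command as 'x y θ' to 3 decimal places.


6.000 -40.000 30.500

axis x: 1·5.000 + 1 = 6.000
axis y: 3/2·-26.000 + -1 = -40.000
axis θ: 1·30.000 + 1/2 = 30.500


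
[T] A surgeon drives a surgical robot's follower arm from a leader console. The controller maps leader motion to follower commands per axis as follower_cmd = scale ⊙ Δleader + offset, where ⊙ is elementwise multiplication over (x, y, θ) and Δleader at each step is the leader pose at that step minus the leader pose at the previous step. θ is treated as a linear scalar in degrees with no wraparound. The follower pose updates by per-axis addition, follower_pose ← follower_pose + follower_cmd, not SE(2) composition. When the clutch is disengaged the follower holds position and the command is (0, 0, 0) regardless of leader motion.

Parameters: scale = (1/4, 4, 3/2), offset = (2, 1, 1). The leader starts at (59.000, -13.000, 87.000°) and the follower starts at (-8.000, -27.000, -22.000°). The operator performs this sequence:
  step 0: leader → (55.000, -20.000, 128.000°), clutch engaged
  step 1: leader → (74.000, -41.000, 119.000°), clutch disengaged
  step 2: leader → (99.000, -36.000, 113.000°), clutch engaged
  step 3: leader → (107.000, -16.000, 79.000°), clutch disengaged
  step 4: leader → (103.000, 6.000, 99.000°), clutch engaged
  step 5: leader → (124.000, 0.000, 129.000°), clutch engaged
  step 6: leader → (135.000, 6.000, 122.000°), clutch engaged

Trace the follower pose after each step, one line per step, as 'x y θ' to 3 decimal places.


-7.000 -54.000 40.500
-7.000 -54.000 40.500
1.250 -33.000 32.500
1.250 -33.000 32.500
2.250 56.000 63.500
9.500 33.000 109.500
14.250 58.000 100.000

step 0: Δleader=(-4.000, -7.000, 41.000°), engaged; cmd=(1.000, -27.000, 62.500°) → follower=(-7.000, -54.000, 40.500°)
step 1: Δleader=(19.000, -21.000, -9.000°), disengaged; cmd=(0,0,0) → follower holds at (-7.000, -54.000, 40.500°)
step 2: Δleader=(25.000, 5.000, -6.000°), engaged; cmd=(8.250, 21.000, -8.000°) → follower=(1.250, -33.000, 32.500°)
step 3: Δleader=(8.000, 20.000, -34.000°), disengaged; cmd=(0,0,0) → follower holds at (1.250, -33.000, 32.500°)
step 4: Δleader=(-4.000, 22.000, 20.000°), engaged; cmd=(1.000, 89.000, 31.000°) → follower=(2.250, 56.000, 63.500°)
step 5: Δleader=(21.000, -6.000, 30.000°), engaged; cmd=(7.250, -23.000, 46.000°) → follower=(9.500, 33.000, 109.500°)
step 6: Δleader=(11.000, 6.000, -7.000°), engaged; cmd=(4.750, 25.000, -9.500°) → follower=(14.250, 58.000, 100.000°)


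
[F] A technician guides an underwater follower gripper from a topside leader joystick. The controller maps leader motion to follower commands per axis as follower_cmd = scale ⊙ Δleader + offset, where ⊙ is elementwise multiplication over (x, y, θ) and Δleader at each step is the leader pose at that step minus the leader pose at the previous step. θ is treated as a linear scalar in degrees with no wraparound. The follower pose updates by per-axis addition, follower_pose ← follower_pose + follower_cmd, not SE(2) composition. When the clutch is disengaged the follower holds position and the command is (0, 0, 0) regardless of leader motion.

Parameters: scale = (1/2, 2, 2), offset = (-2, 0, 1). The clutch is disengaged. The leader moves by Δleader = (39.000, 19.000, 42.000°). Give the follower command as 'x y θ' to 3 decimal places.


0.000 0.000 0.000

clutch disengaged → follower holds; cmd = (0, 0, 0)


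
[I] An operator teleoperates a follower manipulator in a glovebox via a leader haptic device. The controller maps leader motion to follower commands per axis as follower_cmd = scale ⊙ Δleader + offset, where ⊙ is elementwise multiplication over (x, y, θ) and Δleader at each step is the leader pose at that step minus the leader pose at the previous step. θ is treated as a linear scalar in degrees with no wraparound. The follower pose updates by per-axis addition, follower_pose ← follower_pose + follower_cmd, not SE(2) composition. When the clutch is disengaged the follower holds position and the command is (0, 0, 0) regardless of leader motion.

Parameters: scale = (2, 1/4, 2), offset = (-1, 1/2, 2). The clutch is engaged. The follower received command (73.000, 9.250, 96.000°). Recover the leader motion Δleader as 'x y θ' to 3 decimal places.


axis x: (73.000 − -1) / (2) = 37.000
axis y: (9.250 − 1/2) / (1/4) = 35.000
axis θ: (96.000 − 2) / (2) = 47.000

37.000 35.000 47.000


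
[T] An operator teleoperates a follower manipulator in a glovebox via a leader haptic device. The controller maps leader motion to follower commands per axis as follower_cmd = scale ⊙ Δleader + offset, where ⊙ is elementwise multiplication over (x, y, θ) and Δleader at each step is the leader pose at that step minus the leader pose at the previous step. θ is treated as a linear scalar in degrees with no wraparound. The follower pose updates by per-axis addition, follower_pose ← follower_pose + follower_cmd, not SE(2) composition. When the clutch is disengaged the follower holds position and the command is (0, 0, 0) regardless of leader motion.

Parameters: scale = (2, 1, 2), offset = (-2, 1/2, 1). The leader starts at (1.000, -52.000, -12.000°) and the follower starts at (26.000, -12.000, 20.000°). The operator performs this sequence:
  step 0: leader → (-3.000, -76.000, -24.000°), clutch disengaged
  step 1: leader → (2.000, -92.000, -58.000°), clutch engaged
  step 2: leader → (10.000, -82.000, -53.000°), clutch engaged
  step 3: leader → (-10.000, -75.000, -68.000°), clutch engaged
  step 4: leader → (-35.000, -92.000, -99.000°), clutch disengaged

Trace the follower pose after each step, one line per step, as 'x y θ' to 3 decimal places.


step 0: Δleader=(-4.000, -24.000, -12.000°), disengaged; cmd=(0,0,0) → follower holds at (26.000, -12.000, 20.000°)
step 1: Δleader=(5.000, -16.000, -34.000°), engaged; cmd=(8.000, -15.500, -67.000°) → follower=(34.000, -27.500, -47.000°)
step 2: Δleader=(8.000, 10.000, 5.000°), engaged; cmd=(14.000, 10.500, 11.000°) → follower=(48.000, -17.000, -36.000°)
step 3: Δleader=(-20.000, 7.000, -15.000°), engaged; cmd=(-42.000, 7.500, -29.000°) → follower=(6.000, -9.500, -65.000°)
step 4: Δleader=(-25.000, -17.000, -31.000°), disengaged; cmd=(0,0,0) → follower holds at (6.000, -9.500, -65.000°)

26.000 -12.000 20.000
34.000 -27.500 -47.000
48.000 -17.000 -36.000
6.000 -9.500 -65.000
6.000 -9.500 -65.000


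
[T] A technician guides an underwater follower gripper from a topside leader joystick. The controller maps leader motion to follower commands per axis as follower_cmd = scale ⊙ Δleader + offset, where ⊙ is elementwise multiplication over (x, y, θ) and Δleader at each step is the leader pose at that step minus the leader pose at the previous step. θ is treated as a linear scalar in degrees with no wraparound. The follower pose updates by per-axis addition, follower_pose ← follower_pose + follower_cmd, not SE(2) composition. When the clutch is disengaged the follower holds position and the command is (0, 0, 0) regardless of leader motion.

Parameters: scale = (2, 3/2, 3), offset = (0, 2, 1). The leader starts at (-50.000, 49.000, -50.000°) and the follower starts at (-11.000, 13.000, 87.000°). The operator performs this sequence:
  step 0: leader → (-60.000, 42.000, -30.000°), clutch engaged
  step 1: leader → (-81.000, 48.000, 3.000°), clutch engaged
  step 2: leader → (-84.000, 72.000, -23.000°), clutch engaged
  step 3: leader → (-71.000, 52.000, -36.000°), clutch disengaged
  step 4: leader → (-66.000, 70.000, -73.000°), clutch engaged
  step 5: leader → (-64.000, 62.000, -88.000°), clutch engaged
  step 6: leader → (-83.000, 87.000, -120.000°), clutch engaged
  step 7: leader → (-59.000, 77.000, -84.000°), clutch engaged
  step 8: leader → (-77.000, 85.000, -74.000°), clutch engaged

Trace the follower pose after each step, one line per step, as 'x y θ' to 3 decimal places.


step 0: Δleader=(-10.000, -7.000, 20.000°), engaged; cmd=(-20.000, -8.500, 61.000°) → follower=(-31.000, 4.500, 148.000°)
step 1: Δleader=(-21.000, 6.000, 33.000°), engaged; cmd=(-42.000, 11.000, 100.000°) → follower=(-73.000, 15.500, 248.000°)
step 2: Δleader=(-3.000, 24.000, -26.000°), engaged; cmd=(-6.000, 38.000, -77.000°) → follower=(-79.000, 53.500, 171.000°)
step 3: Δleader=(13.000, -20.000, -13.000°), disengaged; cmd=(0,0,0) → follower holds at (-79.000, 53.500, 171.000°)
step 4: Δleader=(5.000, 18.000, -37.000°), engaged; cmd=(10.000, 29.000, -110.000°) → follower=(-69.000, 82.500, 61.000°)
step 5: Δleader=(2.000, -8.000, -15.000°), engaged; cmd=(4.000, -10.000, -44.000°) → follower=(-65.000, 72.500, 17.000°)
step 6: Δleader=(-19.000, 25.000, -32.000°), engaged; cmd=(-38.000, 39.500, -95.000°) → follower=(-103.000, 112.000, -78.000°)
step 7: Δleader=(24.000, -10.000, 36.000°), engaged; cmd=(48.000, -13.000, 109.000°) → follower=(-55.000, 99.000, 31.000°)
step 8: Δleader=(-18.000, 8.000, 10.000°), engaged; cmd=(-36.000, 14.000, 31.000°) → follower=(-91.000, 113.000, 62.000°)

-31.000 4.500 148.000
-73.000 15.500 248.000
-79.000 53.500 171.000
-79.000 53.500 171.000
-69.000 82.500 61.000
-65.000 72.500 17.000
-103.000 112.000 -78.000
-55.000 99.000 31.000
-91.000 113.000 62.000


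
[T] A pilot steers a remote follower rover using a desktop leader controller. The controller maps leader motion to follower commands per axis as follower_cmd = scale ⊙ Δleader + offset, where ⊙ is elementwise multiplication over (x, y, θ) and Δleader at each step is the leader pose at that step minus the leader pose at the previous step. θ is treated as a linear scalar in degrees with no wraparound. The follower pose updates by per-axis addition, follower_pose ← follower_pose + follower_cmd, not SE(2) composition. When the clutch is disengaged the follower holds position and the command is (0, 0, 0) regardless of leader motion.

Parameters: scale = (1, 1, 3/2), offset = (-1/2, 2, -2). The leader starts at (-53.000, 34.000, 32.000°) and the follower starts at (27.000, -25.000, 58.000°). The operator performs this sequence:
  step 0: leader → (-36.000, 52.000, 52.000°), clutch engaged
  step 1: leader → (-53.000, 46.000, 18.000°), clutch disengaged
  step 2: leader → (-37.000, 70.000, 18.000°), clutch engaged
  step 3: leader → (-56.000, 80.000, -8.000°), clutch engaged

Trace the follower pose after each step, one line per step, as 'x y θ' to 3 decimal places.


step 0: Δleader=(17.000, 18.000, 20.000°), engaged; cmd=(16.500, 20.000, 28.000°) → follower=(43.500, -5.000, 86.000°)
step 1: Δleader=(-17.000, -6.000, -34.000°), disengaged; cmd=(0,0,0) → follower holds at (43.500, -5.000, 86.000°)
step 2: Δleader=(16.000, 24.000, 0.000°), engaged; cmd=(15.500, 26.000, -2.000°) → follower=(59.000, 21.000, 84.000°)
step 3: Δleader=(-19.000, 10.000, -26.000°), engaged; cmd=(-19.500, 12.000, -41.000°) → follower=(39.500, 33.000, 43.000°)

43.500 -5.000 86.000
43.500 -5.000 86.000
59.000 21.000 84.000
39.500 33.000 43.000


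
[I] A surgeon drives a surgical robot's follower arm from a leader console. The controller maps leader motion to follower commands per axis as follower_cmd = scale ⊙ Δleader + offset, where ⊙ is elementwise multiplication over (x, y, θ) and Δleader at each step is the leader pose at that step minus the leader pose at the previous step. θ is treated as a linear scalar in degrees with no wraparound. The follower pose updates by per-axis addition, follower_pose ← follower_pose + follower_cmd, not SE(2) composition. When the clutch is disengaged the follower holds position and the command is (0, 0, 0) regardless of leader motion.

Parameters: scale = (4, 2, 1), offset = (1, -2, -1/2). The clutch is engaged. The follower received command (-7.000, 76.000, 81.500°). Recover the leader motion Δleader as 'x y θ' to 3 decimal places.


-2.000 39.000 82.000

axis x: (-7.000 − 1) / (4) = -2.000
axis y: (76.000 − -2) / (2) = 39.000
axis θ: (81.500 − -1/2) / (1) = 82.000


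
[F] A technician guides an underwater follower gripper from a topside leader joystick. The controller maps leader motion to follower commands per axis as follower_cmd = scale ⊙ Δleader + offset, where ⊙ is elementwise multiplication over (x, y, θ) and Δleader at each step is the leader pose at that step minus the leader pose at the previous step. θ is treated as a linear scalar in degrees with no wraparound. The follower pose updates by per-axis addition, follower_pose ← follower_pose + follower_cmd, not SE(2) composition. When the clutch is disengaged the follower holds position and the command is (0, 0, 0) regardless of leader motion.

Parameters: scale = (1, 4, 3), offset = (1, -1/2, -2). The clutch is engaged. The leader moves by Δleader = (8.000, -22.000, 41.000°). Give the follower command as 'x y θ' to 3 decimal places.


axis x: 1·8.000 + 1 = 9.000
axis y: 4·-22.000 + -1/2 = -88.500
axis θ: 3·41.000 + -2 = 121.000

9.000 -88.500 121.000


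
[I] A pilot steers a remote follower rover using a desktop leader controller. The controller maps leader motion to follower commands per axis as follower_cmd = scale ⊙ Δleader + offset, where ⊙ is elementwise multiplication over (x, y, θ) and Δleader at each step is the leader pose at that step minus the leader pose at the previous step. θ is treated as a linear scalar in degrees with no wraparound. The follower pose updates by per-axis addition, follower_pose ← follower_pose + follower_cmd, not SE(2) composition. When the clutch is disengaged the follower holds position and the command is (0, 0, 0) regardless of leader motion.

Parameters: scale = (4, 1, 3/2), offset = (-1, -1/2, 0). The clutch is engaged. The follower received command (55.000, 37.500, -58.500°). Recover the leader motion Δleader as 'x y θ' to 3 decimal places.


axis x: (55.000 − -1) / (4) = 14.000
axis y: (37.500 − -1/2) / (1) = 38.000
axis θ: (-58.500 − 0) / (3/2) = -39.000

14.000 38.000 -39.000


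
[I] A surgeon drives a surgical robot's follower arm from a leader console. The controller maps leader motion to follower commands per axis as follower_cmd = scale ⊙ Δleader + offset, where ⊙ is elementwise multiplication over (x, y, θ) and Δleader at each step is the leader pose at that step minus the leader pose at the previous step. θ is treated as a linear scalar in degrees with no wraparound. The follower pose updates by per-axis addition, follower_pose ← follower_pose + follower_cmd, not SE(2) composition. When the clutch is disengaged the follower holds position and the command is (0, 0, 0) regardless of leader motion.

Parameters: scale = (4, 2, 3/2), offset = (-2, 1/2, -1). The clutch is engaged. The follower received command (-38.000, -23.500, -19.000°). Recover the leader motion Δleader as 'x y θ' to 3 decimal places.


axis x: (-38.000 − -2) / (4) = -9.000
axis y: (-23.500 − 1/2) / (2) = -12.000
axis θ: (-19.000 − -1) / (3/2) = -12.000

-9.000 -12.000 -12.000


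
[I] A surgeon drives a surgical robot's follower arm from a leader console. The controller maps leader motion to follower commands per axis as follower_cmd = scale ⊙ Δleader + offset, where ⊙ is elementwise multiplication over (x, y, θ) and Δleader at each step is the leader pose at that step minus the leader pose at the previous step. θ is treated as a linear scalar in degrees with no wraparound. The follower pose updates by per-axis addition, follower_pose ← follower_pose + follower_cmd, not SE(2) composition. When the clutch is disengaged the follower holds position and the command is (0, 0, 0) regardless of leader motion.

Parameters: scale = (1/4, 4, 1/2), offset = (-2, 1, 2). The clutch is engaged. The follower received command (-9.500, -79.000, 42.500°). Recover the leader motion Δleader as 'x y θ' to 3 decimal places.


-30.000 -20.000 81.000

axis x: (-9.500 − -2) / (1/4) = -30.000
axis y: (-79.000 − 1) / (4) = -20.000
axis θ: (42.500 − 2) / (1/2) = 81.000


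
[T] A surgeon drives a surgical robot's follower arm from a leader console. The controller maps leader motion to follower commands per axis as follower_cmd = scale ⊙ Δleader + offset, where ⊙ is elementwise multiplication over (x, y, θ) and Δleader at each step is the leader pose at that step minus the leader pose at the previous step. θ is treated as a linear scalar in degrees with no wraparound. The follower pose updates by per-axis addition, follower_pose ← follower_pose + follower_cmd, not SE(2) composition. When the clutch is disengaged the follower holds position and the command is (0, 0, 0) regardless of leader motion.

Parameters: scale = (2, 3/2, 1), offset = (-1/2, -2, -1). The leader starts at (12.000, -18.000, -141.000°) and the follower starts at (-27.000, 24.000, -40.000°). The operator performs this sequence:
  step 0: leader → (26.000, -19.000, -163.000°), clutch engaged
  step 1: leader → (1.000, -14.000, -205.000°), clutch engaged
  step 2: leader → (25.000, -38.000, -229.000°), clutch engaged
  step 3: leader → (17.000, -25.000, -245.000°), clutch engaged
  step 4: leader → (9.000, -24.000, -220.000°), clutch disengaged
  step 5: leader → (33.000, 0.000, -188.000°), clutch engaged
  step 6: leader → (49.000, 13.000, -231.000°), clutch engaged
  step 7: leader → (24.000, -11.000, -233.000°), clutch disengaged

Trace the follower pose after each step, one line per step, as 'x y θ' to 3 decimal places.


step 0: Δleader=(14.000, -1.000, -22.000°), engaged; cmd=(27.500, -3.500, -23.000°) → follower=(0.500, 20.500, -63.000°)
step 1: Δleader=(-25.000, 5.000, -42.000°), engaged; cmd=(-50.500, 5.500, -43.000°) → follower=(-50.000, 26.000, -106.000°)
step 2: Δleader=(24.000, -24.000, -24.000°), engaged; cmd=(47.500, -38.000, -25.000°) → follower=(-2.500, -12.000, -131.000°)
step 3: Δleader=(-8.000, 13.000, -16.000°), engaged; cmd=(-16.500, 17.500, -17.000°) → follower=(-19.000, 5.500, -148.000°)
step 4: Δleader=(-8.000, 1.000, 25.000°), disengaged; cmd=(0,0,0) → follower holds at (-19.000, 5.500, -148.000°)
step 5: Δleader=(24.000, 24.000, 32.000°), engaged; cmd=(47.500, 34.000, 31.000°) → follower=(28.500, 39.500, -117.000°)
step 6: Δleader=(16.000, 13.000, -43.000°), engaged; cmd=(31.500, 17.500, -44.000°) → follower=(60.000, 57.000, -161.000°)
step 7: Δleader=(-25.000, -24.000, -2.000°), disengaged; cmd=(0,0,0) → follower holds at (60.000, 57.000, -161.000°)

0.500 20.500 -63.000
-50.000 26.000 -106.000
-2.500 -12.000 -131.000
-19.000 5.500 -148.000
-19.000 5.500 -148.000
28.500 39.500 -117.000
60.000 57.000 -161.000
60.000 57.000 -161.000


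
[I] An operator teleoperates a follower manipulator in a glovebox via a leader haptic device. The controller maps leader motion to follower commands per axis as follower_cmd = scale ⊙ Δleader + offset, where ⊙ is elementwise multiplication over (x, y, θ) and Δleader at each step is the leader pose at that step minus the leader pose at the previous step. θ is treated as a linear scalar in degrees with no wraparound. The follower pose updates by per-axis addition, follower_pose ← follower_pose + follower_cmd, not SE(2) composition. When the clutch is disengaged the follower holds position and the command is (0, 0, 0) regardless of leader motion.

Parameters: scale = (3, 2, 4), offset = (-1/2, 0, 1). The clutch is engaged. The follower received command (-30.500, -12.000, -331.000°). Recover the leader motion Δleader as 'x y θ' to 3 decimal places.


axis x: (-30.500 − -1/2) / (3) = -10.000
axis y: (-12.000 − 0) / (2) = -6.000
axis θ: (-331.000 − 1) / (4) = -83.000

-10.000 -6.000 -83.000


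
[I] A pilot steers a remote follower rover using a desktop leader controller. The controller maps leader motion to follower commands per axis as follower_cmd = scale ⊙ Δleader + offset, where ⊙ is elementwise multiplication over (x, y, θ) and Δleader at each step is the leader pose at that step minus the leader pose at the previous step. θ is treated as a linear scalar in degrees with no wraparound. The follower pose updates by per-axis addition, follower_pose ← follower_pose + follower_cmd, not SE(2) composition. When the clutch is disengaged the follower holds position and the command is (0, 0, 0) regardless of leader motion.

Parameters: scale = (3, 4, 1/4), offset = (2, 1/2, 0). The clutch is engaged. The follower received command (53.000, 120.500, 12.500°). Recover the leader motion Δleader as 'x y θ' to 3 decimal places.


axis x: (53.000 − 2) / (3) = 17.000
axis y: (120.500 − 1/2) / (4) = 30.000
axis θ: (12.500 − 0) / (1/4) = 50.000

17.000 30.000 50.000


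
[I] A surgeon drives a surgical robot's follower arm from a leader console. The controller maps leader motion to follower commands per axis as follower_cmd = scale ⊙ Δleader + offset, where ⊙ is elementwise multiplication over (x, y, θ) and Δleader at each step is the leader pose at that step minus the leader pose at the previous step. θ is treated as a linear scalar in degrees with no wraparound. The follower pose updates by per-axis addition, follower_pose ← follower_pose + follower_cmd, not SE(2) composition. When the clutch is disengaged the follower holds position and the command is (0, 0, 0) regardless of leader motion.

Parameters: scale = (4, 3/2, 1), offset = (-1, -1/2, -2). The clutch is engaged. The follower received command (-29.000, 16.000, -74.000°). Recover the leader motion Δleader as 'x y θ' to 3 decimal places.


-7.000 11.000 -72.000

axis x: (-29.000 − -1) / (4) = -7.000
axis y: (16.000 − -1/2) / (3/2) = 11.000
axis θ: (-74.000 − -2) / (1) = -72.000


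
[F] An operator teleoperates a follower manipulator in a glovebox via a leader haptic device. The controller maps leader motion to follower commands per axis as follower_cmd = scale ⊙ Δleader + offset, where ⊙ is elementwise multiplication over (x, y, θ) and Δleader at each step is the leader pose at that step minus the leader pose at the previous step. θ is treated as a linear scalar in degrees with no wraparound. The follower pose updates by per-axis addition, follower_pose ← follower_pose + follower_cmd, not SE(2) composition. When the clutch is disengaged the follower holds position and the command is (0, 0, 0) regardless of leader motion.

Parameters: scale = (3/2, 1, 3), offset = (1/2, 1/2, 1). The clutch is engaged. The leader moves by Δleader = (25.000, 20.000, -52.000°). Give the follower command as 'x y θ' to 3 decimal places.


axis x: 3/2·25.000 + 1/2 = 38.000
axis y: 1·20.000 + 1/2 = 20.500
axis θ: 3·-52.000 + 1 = -155.000

38.000 20.500 -155.000


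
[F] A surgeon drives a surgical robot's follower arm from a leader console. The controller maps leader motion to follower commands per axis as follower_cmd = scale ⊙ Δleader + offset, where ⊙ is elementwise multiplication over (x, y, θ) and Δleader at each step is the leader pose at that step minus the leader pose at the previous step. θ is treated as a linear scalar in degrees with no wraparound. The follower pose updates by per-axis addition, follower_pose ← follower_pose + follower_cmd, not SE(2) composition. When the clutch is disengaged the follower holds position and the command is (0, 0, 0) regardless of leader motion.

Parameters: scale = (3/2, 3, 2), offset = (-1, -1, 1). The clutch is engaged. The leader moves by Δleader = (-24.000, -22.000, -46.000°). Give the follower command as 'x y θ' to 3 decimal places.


-37.000 -67.000 -91.000

axis x: 3/2·-24.000 + -1 = -37.000
axis y: 3·-22.000 + -1 = -67.000
axis θ: 2·-46.000 + 1 = -91.000


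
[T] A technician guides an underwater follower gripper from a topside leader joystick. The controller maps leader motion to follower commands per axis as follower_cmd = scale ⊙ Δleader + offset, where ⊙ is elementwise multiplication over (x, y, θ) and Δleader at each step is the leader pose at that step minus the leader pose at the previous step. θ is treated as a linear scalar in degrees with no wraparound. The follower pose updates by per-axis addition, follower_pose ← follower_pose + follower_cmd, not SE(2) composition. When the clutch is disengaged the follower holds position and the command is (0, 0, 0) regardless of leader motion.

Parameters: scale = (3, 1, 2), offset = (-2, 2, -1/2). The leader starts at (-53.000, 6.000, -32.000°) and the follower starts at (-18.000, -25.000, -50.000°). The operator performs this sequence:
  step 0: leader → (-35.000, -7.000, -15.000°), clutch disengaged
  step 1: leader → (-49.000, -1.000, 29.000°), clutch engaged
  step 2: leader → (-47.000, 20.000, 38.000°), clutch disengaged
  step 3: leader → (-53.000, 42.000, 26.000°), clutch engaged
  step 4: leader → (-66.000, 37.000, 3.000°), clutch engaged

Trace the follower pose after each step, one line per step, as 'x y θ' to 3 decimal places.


-18.000 -25.000 -50.000
-62.000 -17.000 37.500
-62.000 -17.000 37.500
-82.000 7.000 13.000
-123.000 4.000 -33.500

step 0: Δleader=(18.000, -13.000, 17.000°), disengaged; cmd=(0,0,0) → follower holds at (-18.000, -25.000, -50.000°)
step 1: Δleader=(-14.000, 6.000, 44.000°), engaged; cmd=(-44.000, 8.000, 87.500°) → follower=(-62.000, -17.000, 37.500°)
step 2: Δleader=(2.000, 21.000, 9.000°), disengaged; cmd=(0,0,0) → follower holds at (-62.000, -17.000, 37.500°)
step 3: Δleader=(-6.000, 22.000, -12.000°), engaged; cmd=(-20.000, 24.000, -24.500°) → follower=(-82.000, 7.000, 13.000°)
step 4: Δleader=(-13.000, -5.000, -23.000°), engaged; cmd=(-41.000, -3.000, -46.500°) → follower=(-123.000, 4.000, -33.500°)


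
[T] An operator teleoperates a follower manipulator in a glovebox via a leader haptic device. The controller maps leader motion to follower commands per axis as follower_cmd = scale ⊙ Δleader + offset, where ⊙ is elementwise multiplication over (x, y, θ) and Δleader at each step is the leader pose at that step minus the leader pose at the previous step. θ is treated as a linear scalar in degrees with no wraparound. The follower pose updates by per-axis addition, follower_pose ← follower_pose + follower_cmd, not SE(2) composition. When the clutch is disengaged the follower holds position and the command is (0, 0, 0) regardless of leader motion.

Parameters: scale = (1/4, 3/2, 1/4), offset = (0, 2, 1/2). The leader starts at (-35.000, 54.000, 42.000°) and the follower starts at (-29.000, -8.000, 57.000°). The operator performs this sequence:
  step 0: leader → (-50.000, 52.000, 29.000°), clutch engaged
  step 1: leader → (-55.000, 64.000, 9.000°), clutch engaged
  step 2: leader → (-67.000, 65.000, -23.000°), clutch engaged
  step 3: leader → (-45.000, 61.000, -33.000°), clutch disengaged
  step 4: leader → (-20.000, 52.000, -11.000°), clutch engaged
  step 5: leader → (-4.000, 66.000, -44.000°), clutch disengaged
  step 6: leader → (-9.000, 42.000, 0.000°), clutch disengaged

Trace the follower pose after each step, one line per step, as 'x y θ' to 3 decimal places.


step 0: Δleader=(-15.000, -2.000, -13.000°), engaged; cmd=(-3.750, -1.000, -2.750°) → follower=(-32.750, -9.000, 54.250°)
step 1: Δleader=(-5.000, 12.000, -20.000°), engaged; cmd=(-1.250, 20.000, -4.500°) → follower=(-34.000, 11.000, 49.750°)
step 2: Δleader=(-12.000, 1.000, -32.000°), engaged; cmd=(-3.000, 3.500, -7.500°) → follower=(-37.000, 14.500, 42.250°)
step 3: Δleader=(22.000, -4.000, -10.000°), disengaged; cmd=(0,0,0) → follower holds at (-37.000, 14.500, 42.250°)
step 4: Δleader=(25.000, -9.000, 22.000°), engaged; cmd=(6.250, -11.500, 6.000°) → follower=(-30.750, 3.000, 48.250°)
step 5: Δleader=(16.000, 14.000, -33.000°), disengaged; cmd=(0,0,0) → follower holds at (-30.750, 3.000, 48.250°)
step 6: Δleader=(-5.000, -24.000, 44.000°), disengaged; cmd=(0,0,0) → follower holds at (-30.750, 3.000, 48.250°)

-32.750 -9.000 54.250
-34.000 11.000 49.750
-37.000 14.500 42.250
-37.000 14.500 42.250
-30.750 3.000 48.250
-30.750 3.000 48.250
-30.750 3.000 48.250


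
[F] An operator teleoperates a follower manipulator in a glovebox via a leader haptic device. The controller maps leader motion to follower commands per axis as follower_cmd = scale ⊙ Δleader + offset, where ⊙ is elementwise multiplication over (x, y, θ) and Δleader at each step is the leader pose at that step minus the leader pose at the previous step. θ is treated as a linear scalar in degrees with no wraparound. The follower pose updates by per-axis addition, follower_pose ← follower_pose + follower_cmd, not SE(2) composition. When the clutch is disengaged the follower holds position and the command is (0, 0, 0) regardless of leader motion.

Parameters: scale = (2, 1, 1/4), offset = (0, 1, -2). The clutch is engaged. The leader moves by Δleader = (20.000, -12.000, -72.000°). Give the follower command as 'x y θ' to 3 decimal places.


axis x: 2·20.000 + 0 = 40.000
axis y: 1·-12.000 + 1 = -11.000
axis θ: 1/4·-72.000 + -2 = -20.000

40.000 -11.000 -20.000


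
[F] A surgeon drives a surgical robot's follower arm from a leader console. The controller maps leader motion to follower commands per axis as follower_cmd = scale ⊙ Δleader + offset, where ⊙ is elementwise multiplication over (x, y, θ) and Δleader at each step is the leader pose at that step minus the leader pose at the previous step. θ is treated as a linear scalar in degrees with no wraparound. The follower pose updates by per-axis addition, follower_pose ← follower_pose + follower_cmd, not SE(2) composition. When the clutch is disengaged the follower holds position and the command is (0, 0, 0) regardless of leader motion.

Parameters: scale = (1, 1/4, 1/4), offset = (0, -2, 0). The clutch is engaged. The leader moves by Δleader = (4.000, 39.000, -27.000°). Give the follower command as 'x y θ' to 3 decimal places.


4.000 7.750 -6.750

axis x: 1·4.000 + 0 = 4.000
axis y: 1/4·39.000 + -2 = 7.750
axis θ: 1/4·-27.000 + 0 = -6.750


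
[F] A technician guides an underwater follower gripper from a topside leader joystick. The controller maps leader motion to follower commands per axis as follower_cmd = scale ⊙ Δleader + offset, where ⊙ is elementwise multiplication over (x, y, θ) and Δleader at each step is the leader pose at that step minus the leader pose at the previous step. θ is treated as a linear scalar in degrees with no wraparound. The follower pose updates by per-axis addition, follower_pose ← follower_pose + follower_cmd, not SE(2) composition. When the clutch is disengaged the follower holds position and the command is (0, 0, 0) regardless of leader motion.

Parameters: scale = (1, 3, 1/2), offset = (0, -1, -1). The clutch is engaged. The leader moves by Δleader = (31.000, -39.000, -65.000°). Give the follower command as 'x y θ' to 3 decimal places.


31.000 -118.000 -33.500

axis x: 1·31.000 + 0 = 31.000
axis y: 3·-39.000 + -1 = -118.000
axis θ: 1/2·-65.000 + -1 = -33.500


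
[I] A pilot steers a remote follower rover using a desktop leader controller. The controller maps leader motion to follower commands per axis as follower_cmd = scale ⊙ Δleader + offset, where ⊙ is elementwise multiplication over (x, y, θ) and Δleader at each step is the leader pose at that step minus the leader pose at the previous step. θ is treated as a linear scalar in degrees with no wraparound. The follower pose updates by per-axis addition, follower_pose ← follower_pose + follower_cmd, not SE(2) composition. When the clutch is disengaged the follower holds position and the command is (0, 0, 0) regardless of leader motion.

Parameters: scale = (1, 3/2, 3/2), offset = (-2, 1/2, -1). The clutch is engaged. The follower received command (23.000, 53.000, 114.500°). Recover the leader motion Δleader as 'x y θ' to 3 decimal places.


25.000 35.000 77.000

axis x: (23.000 − -2) / (1) = 25.000
axis y: (53.000 − 1/2) / (3/2) = 35.000
axis θ: (114.500 − -1) / (3/2) = 77.000


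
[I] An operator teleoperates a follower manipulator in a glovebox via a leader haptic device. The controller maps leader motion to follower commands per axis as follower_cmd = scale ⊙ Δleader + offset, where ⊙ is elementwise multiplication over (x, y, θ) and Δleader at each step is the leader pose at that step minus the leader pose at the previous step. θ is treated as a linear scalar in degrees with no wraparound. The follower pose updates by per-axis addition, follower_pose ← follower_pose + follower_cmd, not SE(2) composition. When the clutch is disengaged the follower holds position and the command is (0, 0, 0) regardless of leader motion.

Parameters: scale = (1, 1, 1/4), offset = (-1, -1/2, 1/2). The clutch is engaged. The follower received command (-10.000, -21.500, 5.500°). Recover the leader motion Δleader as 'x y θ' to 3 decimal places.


axis x: (-10.000 − -1) / (1) = -9.000
axis y: (-21.500 − -1/2) / (1) = -21.000
axis θ: (5.500 − 1/2) / (1/4) = 20.000

-9.000 -21.000 20.000


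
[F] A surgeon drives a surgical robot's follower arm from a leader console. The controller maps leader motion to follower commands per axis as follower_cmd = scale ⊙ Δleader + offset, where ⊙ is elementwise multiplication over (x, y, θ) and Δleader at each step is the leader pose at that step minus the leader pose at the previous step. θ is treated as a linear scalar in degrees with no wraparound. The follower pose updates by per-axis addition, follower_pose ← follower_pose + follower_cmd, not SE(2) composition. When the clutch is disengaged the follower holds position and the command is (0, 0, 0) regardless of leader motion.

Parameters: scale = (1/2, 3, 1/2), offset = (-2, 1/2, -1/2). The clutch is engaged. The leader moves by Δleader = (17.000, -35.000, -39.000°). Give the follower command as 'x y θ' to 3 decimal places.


axis x: 1/2·17.000 + -2 = 6.500
axis y: 3·-35.000 + 1/2 = -104.500
axis θ: 1/2·-39.000 + -1/2 = -20.000

6.500 -104.500 -20.000


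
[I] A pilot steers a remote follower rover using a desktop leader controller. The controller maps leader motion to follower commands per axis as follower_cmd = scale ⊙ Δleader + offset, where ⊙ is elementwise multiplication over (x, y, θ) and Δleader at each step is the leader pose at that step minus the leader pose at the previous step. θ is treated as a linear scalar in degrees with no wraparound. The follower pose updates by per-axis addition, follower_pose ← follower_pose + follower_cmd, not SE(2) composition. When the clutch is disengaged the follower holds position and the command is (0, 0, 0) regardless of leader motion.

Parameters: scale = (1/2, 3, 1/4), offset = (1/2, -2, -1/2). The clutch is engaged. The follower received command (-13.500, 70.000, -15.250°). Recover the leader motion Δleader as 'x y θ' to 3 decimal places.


-28.000 24.000 -59.000

axis x: (-13.500 − 1/2) / (1/2) = -28.000
axis y: (70.000 − -2) / (3) = 24.000
axis θ: (-15.250 − -1/2) / (1/4) = -59.000


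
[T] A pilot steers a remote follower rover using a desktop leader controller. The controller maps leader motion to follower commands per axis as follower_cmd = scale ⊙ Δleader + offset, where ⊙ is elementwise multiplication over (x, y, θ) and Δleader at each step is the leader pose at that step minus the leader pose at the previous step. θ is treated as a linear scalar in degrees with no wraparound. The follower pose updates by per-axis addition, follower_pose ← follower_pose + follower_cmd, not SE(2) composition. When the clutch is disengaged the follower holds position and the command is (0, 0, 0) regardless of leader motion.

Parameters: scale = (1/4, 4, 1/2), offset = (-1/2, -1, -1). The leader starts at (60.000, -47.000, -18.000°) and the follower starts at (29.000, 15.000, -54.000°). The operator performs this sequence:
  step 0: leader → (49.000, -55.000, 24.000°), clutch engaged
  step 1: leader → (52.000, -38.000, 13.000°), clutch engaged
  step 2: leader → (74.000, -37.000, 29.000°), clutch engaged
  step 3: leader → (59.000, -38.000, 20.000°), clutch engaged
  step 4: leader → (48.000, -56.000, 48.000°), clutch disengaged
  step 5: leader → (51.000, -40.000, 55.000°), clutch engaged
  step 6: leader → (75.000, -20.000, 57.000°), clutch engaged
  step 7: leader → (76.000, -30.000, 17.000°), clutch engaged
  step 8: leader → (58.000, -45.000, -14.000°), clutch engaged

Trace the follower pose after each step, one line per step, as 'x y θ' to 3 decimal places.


step 0: Δleader=(-11.000, -8.000, 42.000°), engaged; cmd=(-3.250, -33.000, 20.000°) → follower=(25.750, -18.000, -34.000°)
step 1: Δleader=(3.000, 17.000, -11.000°), engaged; cmd=(0.250, 67.000, -6.500°) → follower=(26.000, 49.000, -40.500°)
step 2: Δleader=(22.000, 1.000, 16.000°), engaged; cmd=(5.000, 3.000, 7.000°) → follower=(31.000, 52.000, -33.500°)
step 3: Δleader=(-15.000, -1.000, -9.000°), engaged; cmd=(-4.250, -5.000, -5.500°) → follower=(26.750, 47.000, -39.000°)
step 4: Δleader=(-11.000, -18.000, 28.000°), disengaged; cmd=(0,0,0) → follower holds at (26.750, 47.000, -39.000°)
step 5: Δleader=(3.000, 16.000, 7.000°), engaged; cmd=(0.250, 63.000, 2.500°) → follower=(27.000, 110.000, -36.500°)
step 6: Δleader=(24.000, 20.000, 2.000°), engaged; cmd=(5.500, 79.000, 0.000°) → follower=(32.500, 189.000, -36.500°)
step 7: Δleader=(1.000, -10.000, -40.000°), engaged; cmd=(-0.250, -41.000, -21.000°) → follower=(32.250, 148.000, -57.500°)
step 8: Δleader=(-18.000, -15.000, -31.000°), engaged; cmd=(-5.000, -61.000, -16.500°) → follower=(27.250, 87.000, -74.000°)

25.750 -18.000 -34.000
26.000 49.000 -40.500
31.000 52.000 -33.500
26.750 47.000 -39.000
26.750 47.000 -39.000
27.000 110.000 -36.500
32.500 189.000 -36.500
32.250 148.000 -57.500
27.250 87.000 -74.000
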